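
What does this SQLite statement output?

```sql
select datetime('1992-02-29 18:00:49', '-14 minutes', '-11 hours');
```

1992-02-29 06:46:49

-14 minutes from 1992-02-29 18:00:49 is 1992-02-29 17:46:49.
-11 hours from 1992-02-29 17:46:49 is 1992-02-29 06:46:49.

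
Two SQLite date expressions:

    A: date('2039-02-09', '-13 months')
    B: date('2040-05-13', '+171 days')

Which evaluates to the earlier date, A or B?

A

A = 2038-01-09.
B = 2040-10-31.
A is earlier.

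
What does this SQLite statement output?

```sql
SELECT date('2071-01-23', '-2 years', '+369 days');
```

2070-01-27

Adding -2 years to 2071-01-23 gives 2069-01-23.
Applying '+369 days' to 2069-01-23: counting 369 days forward gives 2070-01-27.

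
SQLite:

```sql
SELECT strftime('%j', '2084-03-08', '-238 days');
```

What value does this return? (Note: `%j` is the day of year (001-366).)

195

First apply '-238 days': 2084-03-08 → 2083-07-14.
Day-of-year for 2083-07-14: days since 2083-01-01 inclusive = 195, zero-padded to 195.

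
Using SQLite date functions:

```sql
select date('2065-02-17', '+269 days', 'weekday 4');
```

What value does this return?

2065-11-19

Applying '+269 days' to 2065-02-17: counting 269 days forward gives 2065-11-13.
`weekday 4` advances to the next Thursday; 2065-11-13 is a Friday, so it moves forward to 2065-11-19.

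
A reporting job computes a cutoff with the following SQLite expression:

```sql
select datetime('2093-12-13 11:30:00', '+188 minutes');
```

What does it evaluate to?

188 minutes = 3h 8m; +188 minutes from 2093-12-13 11:30:00 is 2093-12-13 14:38:00.

2093-12-13 14:38:00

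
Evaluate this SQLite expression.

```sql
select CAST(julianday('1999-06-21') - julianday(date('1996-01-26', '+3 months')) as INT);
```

1151

Adding +3 months to 1996-01-26 gives 1996-04-26.
4 days remain in April 1996 after the 26th (30 − 26).
Full months from May 1996 through May 1999 contribute their day counts.
Then 21 days into June 1999.
Total: 4 + 31 + 30 + 31 + 31 + 30 + 31 + 30 + 31 + 31 + 28 + 31 + 30 + 31 + 30 + 31 + 31 + 30 + 31 + 30 + 31 + 31 + 28 + 31 + 30 + 31 + 30 + 31 + 31 + 30 + 31 + 30 + 31 + 31 + 28 + 31 + 30 + 31 + 21 = 1151.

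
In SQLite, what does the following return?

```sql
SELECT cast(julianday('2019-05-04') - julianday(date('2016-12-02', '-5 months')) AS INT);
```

1036

Adding -5 months to 2016-12-02 gives 2016-07-02.
29 days remain in July 2016 after the 2nd (31 − 2).
Full months from August 2016 through April 2019 contribute their day counts.
Then 4 days into May 2019.
Total: 29 + 31 + 30 + 31 + 30 + 31 + 31 + 28 + 31 + 30 + 31 + 30 + 31 + 31 + 30 + 31 + 30 + 31 + 31 + 28 + 31 + 30 + 31 + 30 + 31 + 31 + 30 + 31 + 30 + 31 + 31 + 28 + 31 + 30 + 4 = 1036.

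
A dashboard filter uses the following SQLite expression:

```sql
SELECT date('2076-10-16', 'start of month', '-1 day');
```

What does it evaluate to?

`start of month` rewinds 2076-10-16 to 2076-10-01.
Going back 1 day from 2076-10-01 reaches 2076-09-30 (last day of September, 30 days).

2076-09-30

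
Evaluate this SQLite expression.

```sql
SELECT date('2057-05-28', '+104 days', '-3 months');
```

2057-06-09

Applying '+104 days' to 2057-05-28: counting 104 days forward gives 2057-09-09.
Adding -3 months to 2057-09-09 gives 2057-06-09.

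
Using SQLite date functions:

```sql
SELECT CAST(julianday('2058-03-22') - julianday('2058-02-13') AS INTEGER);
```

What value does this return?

37

15 days remain in February 2058 after the 13th (28 − 13).
Then 22 days into March 2058.
Total: 15 + 22 = 37.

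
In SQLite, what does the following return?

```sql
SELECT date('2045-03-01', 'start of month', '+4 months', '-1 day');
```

`start of month` rewinds 2045-03-01 to 2045-03-01.
Adding +4 months to 2045-03-01 gives 2045-07-01.
Going back 1 day from 2045-07-01 reaches 2045-06-30 (last day of June, 30 days).

2045-06-30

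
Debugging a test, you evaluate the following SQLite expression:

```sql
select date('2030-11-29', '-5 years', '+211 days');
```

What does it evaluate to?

Adding -5 years to 2030-11-29 gives 2025-11-29.
Applying '+211 days' to 2025-11-29: counting 211 days forward gives 2026-06-28.

2026-06-28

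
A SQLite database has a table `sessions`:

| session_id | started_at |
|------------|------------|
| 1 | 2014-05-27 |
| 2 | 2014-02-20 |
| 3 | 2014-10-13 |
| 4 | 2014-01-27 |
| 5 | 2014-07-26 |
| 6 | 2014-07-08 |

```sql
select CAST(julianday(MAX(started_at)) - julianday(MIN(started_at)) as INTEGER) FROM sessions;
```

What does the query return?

MIN = 2014-01-27, MAX = 2014-10-13.
4 days remain in January 2014 after the 27th (31 − 27).
Full months from February 2014 through September 2014 contribute their day counts.
Then 13 days into October 2014.
Total: 4 + 28 + 31 + 30 + 31 + 30 + 31 + 31 + 30 + 13 = 259.

259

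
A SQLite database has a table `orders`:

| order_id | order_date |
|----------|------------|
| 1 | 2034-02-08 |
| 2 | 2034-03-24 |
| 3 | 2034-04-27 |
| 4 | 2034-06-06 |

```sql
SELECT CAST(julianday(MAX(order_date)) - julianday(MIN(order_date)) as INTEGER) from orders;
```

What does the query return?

MIN = 2034-02-08, MAX = 2034-06-06.
20 days remain in February 2034 after the 8th (28 − 8).
March 2034: 31 days.
April 2034: 30 days.
May 2034: 31 days.
Then 6 days into June 2034.
Total: 20 + 31 + 30 + 31 + 6 = 118.

118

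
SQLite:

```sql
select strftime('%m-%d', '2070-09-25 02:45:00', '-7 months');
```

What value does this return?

First apply '-7 months': 2070-09-25 02:45:00 → 2070-02-25 02:45:00.
`%m-%d` extracts the month-day: 02-25.

02-25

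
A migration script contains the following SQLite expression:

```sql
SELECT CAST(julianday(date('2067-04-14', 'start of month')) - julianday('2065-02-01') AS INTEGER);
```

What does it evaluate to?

`start of month` rewinds 2067-04-14 to 2067-04-01.
27 days remain in February 2065 after the 1st (28 − 1).
Full months from March 2065 through March 2067 contribute their day counts.
Then 1 day into April 2067.
Total: 27 + 31 + 30 + 31 + 30 + 31 + 31 + 30 + 31 + 30 + 31 + 31 + 28 + 31 + 30 + 31 + 30 + 31 + 31 + 30 + 31 + 30 + 31 + 31 + 28 + 31 + 1 = 789.

789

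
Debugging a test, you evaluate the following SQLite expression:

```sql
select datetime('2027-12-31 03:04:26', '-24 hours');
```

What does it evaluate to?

2027-12-30 03:04:26

-24 hours from 2027-12-31 03:04:26 is 2027-12-30 03:04:26 (crosses midnight).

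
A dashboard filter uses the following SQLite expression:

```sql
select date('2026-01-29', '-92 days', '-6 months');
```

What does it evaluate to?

2025-04-29

Applying '-92 days' to 2026-01-29: counting 92 days back gives 2025-10-29.
Adding -6 months to 2025-10-29 gives 2025-04-29.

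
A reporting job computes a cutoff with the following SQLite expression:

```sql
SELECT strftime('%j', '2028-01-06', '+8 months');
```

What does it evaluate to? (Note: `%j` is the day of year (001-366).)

First apply '+8 months': 2028-01-06 → 2028-09-06.
Day-of-year for 2028-09-06: days since 2028-01-01 inclusive = 250, zero-padded to 250.

250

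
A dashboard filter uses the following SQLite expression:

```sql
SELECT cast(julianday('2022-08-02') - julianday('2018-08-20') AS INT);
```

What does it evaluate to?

1443

11 days remain in August 2018 after the 20th (31 − 20).
Full months from September 2018 through July 2022 contribute their day counts.
Then 2 days into August 2022.
Total: 11 + 30 + 31 + 30 + 31 + 31 + 28 + 31 + 30 + 31 + 30 + 31 + 31 + 30 + 31 + 30 + 31 + 31 + 29 + 31 + 30 + 31 + 30 + 31 + 31 + 30 + 31 + 30 + 31 + 31 + 28 + 31 + 30 + 31 + 30 + 31 + 31 + 30 + 31 + 30 + 31 + 31 + 28 + 31 + 30 + 31 + 30 + 31 + 2 = 1443.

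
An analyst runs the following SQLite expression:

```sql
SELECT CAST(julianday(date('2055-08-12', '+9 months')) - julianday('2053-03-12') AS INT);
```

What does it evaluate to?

Adding +9 months to 2055-08-12 gives 2056-05-12.
19 days remain in March 2053 after the 12th (31 − 12).
Full months from April 2053 through April 2056 contribute their day counts.
Then 12 days into May 2056.
Total: 19 + 30 + 31 + 30 + 31 + 31 + 30 + 31 + 30 + 31 + 31 + 28 + 31 + 30 + 31 + 30 + 31 + 31 + 30 + 31 + 30 + 31 + 31 + 28 + 31 + 30 + 31 + 30 + 31 + 31 + 30 + 31 + 30 + 31 + 31 + 29 + 31 + 30 + 12 = 1157.

1157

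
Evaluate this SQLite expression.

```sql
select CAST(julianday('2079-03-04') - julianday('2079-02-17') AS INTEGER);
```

11 days remain in February 2079 after the 17th (28 − 17).
Then 4 days into March 2079.
Total: 11 + 4 = 15.

15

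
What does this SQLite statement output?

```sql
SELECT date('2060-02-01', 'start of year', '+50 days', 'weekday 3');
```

2060-02-25

`start of year` rewinds 2060-02-01 to 2060-01-01.
Applying '+50 days' to 2060-01-01: counting 50 days forward gives 2060-02-20.
`weekday 3` advances to the next Wednesday; 2060-02-20 is a Friday, so it moves forward to 2060-02-25.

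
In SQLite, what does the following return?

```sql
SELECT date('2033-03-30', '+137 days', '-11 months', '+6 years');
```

Applying '+137 days' to 2033-03-30: counting 137 days forward gives 2033-08-14.
Adding -11 months to 2033-08-14 gives 2032-09-14.
Adding +6 years to 2032-09-14 gives 2038-09-14.

2038-09-14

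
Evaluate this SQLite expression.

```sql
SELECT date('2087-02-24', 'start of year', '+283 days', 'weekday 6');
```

2087-10-11

`start of year` rewinds 2087-02-24 to 2087-01-01.
Applying '+283 days' to 2087-01-01: counting 283 days forward gives 2087-10-11.
`weekday 6` advances to the next Saturday; 2087-10-11 is already a Saturday, so it stays at 2087-10-11.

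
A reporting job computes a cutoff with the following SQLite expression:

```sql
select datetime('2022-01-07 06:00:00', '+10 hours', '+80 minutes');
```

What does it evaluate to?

2022-01-07 17:20:00

+10 hours from 2022-01-07 06:00:00 is 2022-01-07 16:00:00.
80 minutes = 1h 20m; +80 minutes from 2022-01-07 16:00:00 is 2022-01-07 17:20:00.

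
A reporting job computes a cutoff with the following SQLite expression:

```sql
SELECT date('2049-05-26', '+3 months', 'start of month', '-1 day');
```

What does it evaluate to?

2049-07-31

Adding +3 months to 2049-05-26 gives 2049-08-26.
`start of month` rewinds 2049-08-26 to 2049-08-01.
Going back 1 day from 2049-08-01 reaches 2049-07-31 (last day of July, 31 days).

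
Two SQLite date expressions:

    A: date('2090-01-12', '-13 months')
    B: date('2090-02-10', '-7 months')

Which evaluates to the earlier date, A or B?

A = 2088-12-12.
B = 2089-07-10.
A is earlier.

A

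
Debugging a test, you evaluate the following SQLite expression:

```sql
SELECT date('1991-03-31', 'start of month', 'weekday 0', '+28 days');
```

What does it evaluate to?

`start of month` rewinds 1991-03-31 to 1991-03-01.
`weekday 0` advances to the next Sunday; 1991-03-01 is a Friday, so it moves forward to 1991-03-03.
Advancing 28 more days within March lands on 1991-03-31.

1991-03-31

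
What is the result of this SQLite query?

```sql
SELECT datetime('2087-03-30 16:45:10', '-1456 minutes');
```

1456 minutes = 24h 16m; -1456 minutes from 2087-03-30 16:45:10 is 2087-03-29 16:29:10 (crosses midnight).

2087-03-29 16:29:10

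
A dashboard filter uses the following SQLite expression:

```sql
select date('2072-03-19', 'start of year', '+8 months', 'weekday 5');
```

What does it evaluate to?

`start of year` rewinds 2072-03-19 to 2072-01-01.
Adding +8 months to 2072-01-01 gives 2072-09-01.
`weekday 5` advances to the next Friday; 2072-09-01 is a Thursday, so it moves forward to 2072-09-02.

2072-09-02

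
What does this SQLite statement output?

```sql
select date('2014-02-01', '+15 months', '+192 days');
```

2015-11-09

Adding +15 months to 2014-02-01 gives 2015-05-01.
Applying '+192 days' to 2015-05-01: counting 192 days forward gives 2015-11-09.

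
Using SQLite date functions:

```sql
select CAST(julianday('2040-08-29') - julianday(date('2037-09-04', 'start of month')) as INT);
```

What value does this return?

`start of month` rewinds 2037-09-04 to 2037-09-01.
29 days remain in September 2037 after the 1st (30 − 1).
Full months from October 2037 through July 2040 contribute their day counts.
Then 29 days into August 2040.
Total: 29 + 31 + 30 + 31 + 31 + 28 + 31 + 30 + 31 + 30 + 31 + 31 + 30 + 31 + 30 + 31 + 31 + 28 + 31 + 30 + 31 + 30 + 31 + 31 + 30 + 31 + 30 + 31 + 31 + 29 + 31 + 30 + 31 + 30 + 31 + 29 = 1093.

1093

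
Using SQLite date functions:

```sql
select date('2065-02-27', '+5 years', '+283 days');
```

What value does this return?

Adding +5 years to 2065-02-27 gives 2070-02-27.
Applying '+283 days' to 2070-02-27: counting 283 days forward gives 2070-12-07.

2070-12-07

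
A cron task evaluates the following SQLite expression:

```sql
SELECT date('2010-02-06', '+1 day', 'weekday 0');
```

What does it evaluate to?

2010-02-07

Advancing 1 more day within February lands on 2010-02-07.
`weekday 0` advances to the next Sunday; 2010-02-07 is already a Sunday, so it stays at 2010-02-07.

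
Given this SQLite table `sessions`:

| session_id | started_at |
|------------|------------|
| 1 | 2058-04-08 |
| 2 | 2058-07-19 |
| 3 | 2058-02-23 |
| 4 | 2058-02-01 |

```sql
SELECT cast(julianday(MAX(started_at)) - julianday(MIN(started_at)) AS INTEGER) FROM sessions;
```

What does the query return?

MIN = 2058-02-01, MAX = 2058-07-19.
27 days remain in February 2058 after the 1st (28 − 1).
March 2058: 31 days.
April 2058: 30 days.
May 2058: 31 days.
June 2058: 30 days.
Then 19 days into July 2058.
Total: 27 + 31 + 30 + 31 + 30 + 19 = 168.

168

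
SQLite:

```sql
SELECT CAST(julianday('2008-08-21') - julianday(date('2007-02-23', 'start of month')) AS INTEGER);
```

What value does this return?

567

`start of month` rewinds 2007-02-23 to 2007-02-01.
27 days remain in February 2007 after the 1st (28 − 1).
Full months from March 2007 through July 2008 contribute their day counts.
Then 21 days into August 2008.
Total: 27 + 31 + 30 + 31 + 30 + 31 + 31 + 30 + 31 + 30 + 31 + 31 + 29 + 31 + 30 + 31 + 30 + 31 + 21 = 567.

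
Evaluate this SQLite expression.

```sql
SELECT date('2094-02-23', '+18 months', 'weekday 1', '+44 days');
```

Adding +18 months to 2094-02-23 gives 2095-08-23.
`weekday 1` advances to the next Monday; 2095-08-23 is a Tuesday, so it moves forward to 2095-08-29.
Applying '+44 days' to 2095-08-29: counting 44 days forward gives 2095-10-12.

2095-10-12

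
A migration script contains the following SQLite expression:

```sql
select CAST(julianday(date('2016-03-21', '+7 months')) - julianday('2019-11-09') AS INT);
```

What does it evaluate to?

Adding +7 months to 2016-03-21 gives 2016-10-21.
10 days remain in October 2016 after the 21st (31 − 21).
Full months from November 2016 through October 2019 contribute their day counts.
Then 9 days into November 2019.
Total: 10 + 30 + 31 + 31 + 28 + 31 + 30 + 31 + 30 + 31 + 31 + 30 + 31 + 30 + 31 + 31 + 28 + 31 + 30 + 31 + 30 + 31 + 31 + 30 + 31 + 30 + 31 + 31 + 28 + 31 + 30 + 31 + 30 + 31 + 31 + 30 + 31 + 9 = 1114.
The subtraction is earlier − later, so the result is −1114 → -1114.

-1114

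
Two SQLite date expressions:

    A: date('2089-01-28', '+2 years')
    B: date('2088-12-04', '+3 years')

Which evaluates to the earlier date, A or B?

A = 2091-01-28.
B = 2091-12-04.
A is earlier.

A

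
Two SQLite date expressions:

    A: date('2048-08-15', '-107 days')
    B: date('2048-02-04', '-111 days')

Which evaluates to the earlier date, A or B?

A = 2048-04-30.
B = 2047-10-16.
B is earlier.

B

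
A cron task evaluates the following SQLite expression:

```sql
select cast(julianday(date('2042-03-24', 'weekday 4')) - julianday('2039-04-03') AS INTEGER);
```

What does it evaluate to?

1089

`weekday 4` advances to the next Thursday; 2042-03-24 is a Monday, so it moves forward to 2042-03-27.
27 days remain in April 2039 after the 3rd (30 − 3).
Full months from May 2039 through February 2042 contribute their day counts.
Then 27 days into March 2042.
Total: 27 + 31 + 30 + 31 + 31 + 30 + 31 + 30 + 31 + 31 + 29 + 31 + 30 + 31 + 30 + 31 + 31 + 30 + 31 + 30 + 31 + 31 + 28 + 31 + 30 + 31 + 30 + 31 + 31 + 30 + 31 + 30 + 31 + 31 + 28 + 27 = 1089.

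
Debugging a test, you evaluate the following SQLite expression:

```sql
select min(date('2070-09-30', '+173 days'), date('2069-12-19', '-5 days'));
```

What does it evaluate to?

2069-12-14

date('2070-09-30', '+173 days') → 2071-03-22.
date('2069-12-19', '-5 days') → 2069-12-14.
Earlier of the two is 2069-12-14.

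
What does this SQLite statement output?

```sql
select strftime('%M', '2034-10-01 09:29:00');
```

29

`%M` extracts the 2-digit minute: 29.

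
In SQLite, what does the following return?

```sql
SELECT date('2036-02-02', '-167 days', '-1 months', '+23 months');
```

2037-06-19

Applying '-167 days' to 2036-02-02: counting 167 days back gives 2035-08-19.
Adding -1 month to 2035-08-19 gives 2035-07-19.
Adding +23 months to 2035-07-19 gives 2037-06-19.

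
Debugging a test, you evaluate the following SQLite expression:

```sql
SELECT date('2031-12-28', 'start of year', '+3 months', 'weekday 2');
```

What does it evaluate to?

`start of year` rewinds 2031-12-28 to 2031-01-01.
Adding +3 months to 2031-01-01 gives 2031-04-01.
`weekday 2` advances to the next Tuesday; 2031-04-01 is already a Tuesday, so it stays at 2031-04-01.

2031-04-01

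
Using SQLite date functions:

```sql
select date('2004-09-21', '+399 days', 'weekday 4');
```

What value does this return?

Applying '+399 days' to 2004-09-21: counting 399 days forward gives 2005-10-25.
`weekday 4` advances to the next Thursday; 2005-10-25 is a Tuesday, so it moves forward to 2005-10-27.

2005-10-27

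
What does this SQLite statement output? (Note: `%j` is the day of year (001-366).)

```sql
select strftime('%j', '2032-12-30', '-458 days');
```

First apply '-458 days': 2032-12-30 → 2031-09-29.
Day-of-year for 2031-09-29: days since 2031-01-01 inclusive = 272, zero-padded to 272.

272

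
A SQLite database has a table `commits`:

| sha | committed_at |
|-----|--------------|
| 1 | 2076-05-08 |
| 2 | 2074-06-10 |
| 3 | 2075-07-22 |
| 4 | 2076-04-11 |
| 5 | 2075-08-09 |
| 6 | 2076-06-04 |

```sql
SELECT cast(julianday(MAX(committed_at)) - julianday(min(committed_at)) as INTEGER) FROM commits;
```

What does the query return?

MIN = 2074-06-10, MAX = 2076-06-04.
20 days remain in June 2074 after the 10th (30 − 10).
Full months from July 2074 through May 2076 contribute their day counts.
Then 4 days into June 2076.
Total: 20 + 31 + 31 + 30 + 31 + 30 + 31 + 31 + 28 + 31 + 30 + 31 + 30 + 31 + 31 + 30 + 31 + 30 + 31 + 31 + 29 + 31 + 30 + 31 + 4 = 725.

725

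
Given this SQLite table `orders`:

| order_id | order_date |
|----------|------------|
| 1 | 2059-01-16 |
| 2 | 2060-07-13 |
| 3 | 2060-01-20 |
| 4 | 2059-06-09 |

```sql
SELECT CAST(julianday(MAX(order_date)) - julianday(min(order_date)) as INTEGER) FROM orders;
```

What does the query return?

MIN = 2059-01-16, MAX = 2060-07-13.
15 days remain in January 2059 after the 16th (31 − 16).
Full months from February 2059 through June 2060 contribute their day counts.
Then 13 days into July 2060.
Total: 15 + 28 + 31 + 30 + 31 + 30 + 31 + 31 + 30 + 31 + 30 + 31 + 31 + 29 + 31 + 30 + 31 + 30 + 13 = 544.

544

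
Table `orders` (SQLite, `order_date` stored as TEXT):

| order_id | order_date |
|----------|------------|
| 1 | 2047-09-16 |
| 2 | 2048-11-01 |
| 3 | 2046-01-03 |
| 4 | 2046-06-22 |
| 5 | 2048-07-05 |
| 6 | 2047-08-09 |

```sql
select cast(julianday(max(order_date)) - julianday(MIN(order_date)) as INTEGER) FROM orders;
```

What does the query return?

1033

MIN = 2046-01-03, MAX = 2048-11-01.
28 days remain in January 2046 after the 3rd (31 − 3).
Full months from February 2046 through October 2048 contribute their day counts.
Then 1 day into November 2048.
Total: 28 + 28 + 31 + 30 + 31 + 30 + 31 + 31 + 30 + 31 + 30 + 31 + 31 + 28 + 31 + 30 + 31 + 30 + 31 + 31 + 30 + 31 + 30 + 31 + 31 + 29 + 31 + 30 + 31 + 30 + 31 + 31 + 30 + 31 + 1 = 1033.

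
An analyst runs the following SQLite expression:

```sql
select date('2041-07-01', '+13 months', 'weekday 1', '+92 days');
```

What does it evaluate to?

Adding +13 months to 2041-07-01 gives 2042-08-01.
`weekday 1` advances to the next Monday; 2042-08-01 is a Friday, so it moves forward to 2042-08-04.
Applying '+92 days' to 2042-08-04: counting 92 days forward gives 2042-11-04.

2042-11-04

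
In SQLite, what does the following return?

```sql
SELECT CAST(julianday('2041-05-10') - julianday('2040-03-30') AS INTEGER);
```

406

1 day remains in March 2040 after the 30th (31 − 30).
Full months from April 2040 through April 2041 contribute their day counts.
Then 10 days into May 2041.
Total: 1 + 30 + 31 + 30 + 31 + 31 + 30 + 31 + 30 + 31 + 31 + 28 + 31 + 30 + 10 = 406.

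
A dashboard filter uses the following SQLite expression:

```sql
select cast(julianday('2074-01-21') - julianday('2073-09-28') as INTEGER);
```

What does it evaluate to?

2 days remain in September 2073 after the 28th (30 − 28).
October 2073: 31 days.
November 2073: 30 days.
December 2073: 31 days.
Then 21 days into January 2074.
Total: 2 + 31 + 30 + 31 + 21 = 115.

115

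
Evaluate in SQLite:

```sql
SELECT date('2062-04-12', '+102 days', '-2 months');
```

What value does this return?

2062-05-23

Applying '+102 days' to 2062-04-12: counting 102 days forward gives 2062-07-23.
Adding -2 months to 2062-07-23 gives 2062-05-23.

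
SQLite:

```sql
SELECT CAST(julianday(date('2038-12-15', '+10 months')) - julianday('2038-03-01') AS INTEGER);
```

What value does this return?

Adding +10 months to 2038-12-15 gives 2039-10-15.
30 days remain in March 2038 after the 1st (31 − 1).
Full months from April 2038 through September 2039 contribute their day counts.
Then 15 days into October 2039.
Total: 30 + 30 + 31 + 30 + 31 + 31 + 30 + 31 + 30 + 31 + 31 + 28 + 31 + 30 + 31 + 30 + 31 + 31 + 30 + 15 = 593.

593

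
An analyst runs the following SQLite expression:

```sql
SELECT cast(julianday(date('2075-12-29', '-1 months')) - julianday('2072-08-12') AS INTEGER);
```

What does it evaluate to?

1204

Adding -1 month to 2075-12-29 gives 2075-11-29.
19 days remain in August 2072 after the 12th (31 − 12).
Full months from September 2072 through October 2075 contribute their day counts.
Then 29 days into November 2075.
Total: 19 + 30 + 31 + 30 + 31 + 31 + 28 + 31 + 30 + 31 + 30 + 31 + 31 + 30 + 31 + 30 + 31 + 31 + 28 + 31 + 30 + 31 + 30 + 31 + 31 + 30 + 31 + 30 + 31 + 31 + 28 + 31 + 30 + 31 + 30 + 31 + 31 + 30 + 31 + 29 = 1204.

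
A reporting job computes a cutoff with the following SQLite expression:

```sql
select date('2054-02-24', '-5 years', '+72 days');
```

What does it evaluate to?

Adding -5 years to 2054-02-24 gives 2049-02-24.
Applying '+72 days' to 2049-02-24: counting 72 days forward gives 2049-05-07.

2049-05-07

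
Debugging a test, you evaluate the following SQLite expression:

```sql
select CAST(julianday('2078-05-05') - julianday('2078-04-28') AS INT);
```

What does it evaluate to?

7

2 days remain in April 2078 after the 28th (30 − 28).
Then 5 days into May 2078.
Total: 2 + 5 = 7.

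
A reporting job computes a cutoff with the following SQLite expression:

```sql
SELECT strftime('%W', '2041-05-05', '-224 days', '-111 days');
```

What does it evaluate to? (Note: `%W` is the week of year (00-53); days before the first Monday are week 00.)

First apply '-224 days', '-111 days': 2041-05-05 → 2040-06-04.
2040-06-04 is a Monday. SQLite's %W counts Mondays since the year started; the result is 23.

23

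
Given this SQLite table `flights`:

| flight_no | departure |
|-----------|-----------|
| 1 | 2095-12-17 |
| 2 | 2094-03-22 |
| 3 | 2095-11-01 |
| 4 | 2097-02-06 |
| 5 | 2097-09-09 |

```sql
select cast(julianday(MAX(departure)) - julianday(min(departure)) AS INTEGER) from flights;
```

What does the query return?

1267

MIN = 2094-03-22, MAX = 2097-09-09.
9 days remain in March 2094 after the 22nd (31 − 22).
Full months from April 2094 through August 2097 contribute their day counts.
Then 9 days into September 2097.
Total: 9 + 30 + 31 + 30 + 31 + 31 + 30 + 31 + 30 + 31 + 31 + 28 + 31 + 30 + 31 + 30 + 31 + 31 + 30 + 31 + 30 + 31 + 31 + 29 + 31 + 30 + 31 + 30 + 31 + 31 + 30 + 31 + 30 + 31 + 31 + 28 + 31 + 30 + 31 + 30 + 31 + 31 + 9 = 1267.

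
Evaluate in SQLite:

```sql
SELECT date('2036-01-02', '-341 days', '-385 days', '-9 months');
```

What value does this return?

2033-04-06

Applying '-341 days' to 2036-01-02: counting 341 days back gives 2035-01-26.
Applying '-385 days' to 2035-01-26: counting 385 days back gives 2034-01-06.
Adding -9 months to 2034-01-06 gives 2033-04-06.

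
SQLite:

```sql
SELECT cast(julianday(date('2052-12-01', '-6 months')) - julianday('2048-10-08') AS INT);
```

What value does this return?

Adding -6 months to 2052-12-01 gives 2052-06-01.
23 days remain in October 2048 after the 8th (31 − 8).
Full months from November 2048 through May 2052 contribute their day counts.
Then 1 day into June 2052.
Total: 23 + 30 + 31 + 31 + 28 + 31 + 30 + 31 + 30 + 31 + 31 + 30 + 31 + 30 + 31 + 31 + 28 + 31 + 30 + 31 + 30 + 31 + 31 + 30 + 31 + 30 + 31 + 31 + 28 + 31 + 30 + 31 + 30 + 31 + 31 + 30 + 31 + 30 + 31 + 31 + 29 + 31 + 30 + 31 + 1 = 1332.

1332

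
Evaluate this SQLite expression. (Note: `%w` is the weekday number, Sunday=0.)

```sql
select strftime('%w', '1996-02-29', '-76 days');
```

First apply '-76 days': 1996-02-29 → 1995-12-15.
1995-12-15 is a Friday; with Sunday=0 that is 5.

5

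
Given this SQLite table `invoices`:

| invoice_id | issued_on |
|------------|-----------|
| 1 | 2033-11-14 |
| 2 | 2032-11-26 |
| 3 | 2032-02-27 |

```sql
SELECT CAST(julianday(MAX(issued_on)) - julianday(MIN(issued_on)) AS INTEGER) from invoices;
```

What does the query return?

MIN = 2032-02-27, MAX = 2033-11-14.
2 days remain in February 2032 after the 27th (29 − 27).
Full months from March 2032 through October 2033 contribute their day counts.
Then 14 days into November 2033.
Total: 2 + 31 + 30 + 31 + 30 + 31 + 31 + 30 + 31 + 30 + 31 + 31 + 28 + 31 + 30 + 31 + 30 + 31 + 31 + 30 + 31 + 14 = 626.

626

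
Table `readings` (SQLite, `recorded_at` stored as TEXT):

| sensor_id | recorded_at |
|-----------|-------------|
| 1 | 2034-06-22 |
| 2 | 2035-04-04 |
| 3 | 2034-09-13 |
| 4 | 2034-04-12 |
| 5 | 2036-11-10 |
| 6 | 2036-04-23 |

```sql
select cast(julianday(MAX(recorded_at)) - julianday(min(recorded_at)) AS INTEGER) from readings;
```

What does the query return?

MIN = 2034-04-12, MAX = 2036-11-10.
18 days remain in April 2034 after the 12th (30 − 12).
Full months from May 2034 through October 2036 contribute their day counts.
Then 10 days into November 2036.
Total: 18 + 31 + 30 + 31 + 31 + 30 + 31 + 30 + 31 + 31 + 28 + 31 + 30 + 31 + 30 + 31 + 31 + 30 + 31 + 30 + 31 + 31 + 29 + 31 + 30 + 31 + 30 + 31 + 31 + 30 + 31 + 10 = 943.

943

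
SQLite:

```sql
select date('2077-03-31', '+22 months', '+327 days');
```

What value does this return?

Adding +22 months to 2077-03-31 gives 2079-01-31.
Applying '+327 days' to 2079-01-31: counting 327 days forward gives 2079-12-24.

2079-12-24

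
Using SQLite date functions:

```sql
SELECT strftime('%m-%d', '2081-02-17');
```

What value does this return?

02-17

`%m-%d` extracts the month-day: 02-17.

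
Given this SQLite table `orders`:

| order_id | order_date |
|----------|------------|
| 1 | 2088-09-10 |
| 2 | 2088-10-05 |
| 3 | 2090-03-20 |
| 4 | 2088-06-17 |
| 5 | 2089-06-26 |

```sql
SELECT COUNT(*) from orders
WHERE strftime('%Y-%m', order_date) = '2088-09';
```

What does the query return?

1

Rows with year-month 2088-09: 2088-09-10 → 1.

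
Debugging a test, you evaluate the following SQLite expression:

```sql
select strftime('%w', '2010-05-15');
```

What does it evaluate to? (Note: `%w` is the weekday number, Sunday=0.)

6

2010-05-15 is a Saturday; with Sunday=0 that is 6.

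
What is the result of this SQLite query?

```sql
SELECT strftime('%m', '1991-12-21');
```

`%m` extracts the 2-digit month (01-12): 12.

12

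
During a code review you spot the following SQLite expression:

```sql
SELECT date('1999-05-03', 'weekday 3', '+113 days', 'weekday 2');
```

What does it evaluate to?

1999-08-31

`weekday 3` advances to the next Wednesday; 1999-05-03 is a Monday, so it moves forward to 1999-05-05.
Applying '+113 days' to 1999-05-05: counting 113 days forward gives 1999-08-26.
`weekday 2` advances to the next Tuesday; 1999-08-26 is a Thursday, so it moves forward to 1999-08-31.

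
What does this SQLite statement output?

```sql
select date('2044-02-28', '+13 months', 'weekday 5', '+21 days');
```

2045-04-21

Adding +13 months to 2044-02-28 gives 2045-03-28.
`weekday 5` advances to the next Friday; 2045-03-28 is a Tuesday, so it moves forward to 2045-03-31.
March 2045 has 31 days; 0 remain after the 31st, so 1 days reach 2045-04-01.
Advancing 20 more days within April lands on 2045-04-21.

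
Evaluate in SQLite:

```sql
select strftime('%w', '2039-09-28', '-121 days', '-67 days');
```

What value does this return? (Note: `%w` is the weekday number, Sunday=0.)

4

First apply '-121 days', '-67 days': 2039-09-28 → 2039-03-24.
2039-03-24 is a Thursday; with Sunday=0 that is 4.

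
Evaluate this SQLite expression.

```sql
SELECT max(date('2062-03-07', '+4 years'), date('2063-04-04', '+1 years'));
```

date('2062-03-07', '+4 years') → 2066-03-07.
date('2063-04-04', '+1 years') → 2064-04-04.
Later of the two is 2066-03-07.

2066-03-07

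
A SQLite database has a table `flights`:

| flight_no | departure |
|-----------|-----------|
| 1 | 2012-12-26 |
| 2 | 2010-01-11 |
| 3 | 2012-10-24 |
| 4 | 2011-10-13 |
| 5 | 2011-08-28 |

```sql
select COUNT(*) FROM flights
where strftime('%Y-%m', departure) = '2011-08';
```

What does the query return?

1

Rows with year-month 2011-08: 2011-08-28 → 1.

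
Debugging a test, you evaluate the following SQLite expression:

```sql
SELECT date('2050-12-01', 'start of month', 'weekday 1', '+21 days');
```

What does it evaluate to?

2050-12-26

`start of month` rewinds 2050-12-01 to 2050-12-01.
`weekday 1` advances to the next Monday; 2050-12-01 is a Thursday, so it moves forward to 2050-12-05.
Advancing 21 more days within December lands on 2050-12-26.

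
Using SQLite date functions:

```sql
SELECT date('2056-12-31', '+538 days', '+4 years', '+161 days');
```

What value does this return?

Applying '+538 days' to 2056-12-31: counting 538 days forward gives 2058-06-22.
Adding +4 years to 2058-06-22 gives 2062-06-22.
Applying '+161 days' to 2062-06-22: counting 161 days forward gives 2062-11-30.

2062-11-30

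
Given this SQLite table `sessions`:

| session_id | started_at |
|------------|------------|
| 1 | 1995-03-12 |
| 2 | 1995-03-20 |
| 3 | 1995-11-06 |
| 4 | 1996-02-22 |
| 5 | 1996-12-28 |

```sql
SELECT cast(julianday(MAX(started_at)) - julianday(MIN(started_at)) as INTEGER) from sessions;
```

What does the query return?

MIN = 1995-03-12, MAX = 1996-12-28.
19 days remain in March 1995 after the 12th (31 − 12).
Full months from April 1995 through November 1996 contribute their day counts.
Then 28 days into December 1996.
Total: 19 + 30 + 31 + 30 + 31 + 31 + 30 + 31 + 30 + 31 + 31 + 29 + 31 + 30 + 31 + 30 + 31 + 31 + 30 + 31 + 30 + 28 = 657.

657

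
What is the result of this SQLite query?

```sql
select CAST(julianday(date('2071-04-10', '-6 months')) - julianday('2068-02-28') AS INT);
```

Adding -6 months to 2071-04-10 gives 2070-10-10.
1 day remains in February 2068 after the 28th (29 − 28).
Full months from March 2068 through September 2070 contribute their day counts.
Then 10 days into October 2070.
Total: 1 + 31 + 30 + 31 + 30 + 31 + 31 + 30 + 31 + 30 + 31 + 31 + 28 + 31 + 30 + 31 + 30 + 31 + 31 + 30 + 31 + 30 + 31 + 31 + 28 + 31 + 30 + 31 + 30 + 31 + 31 + 30 + 10 = 955.

955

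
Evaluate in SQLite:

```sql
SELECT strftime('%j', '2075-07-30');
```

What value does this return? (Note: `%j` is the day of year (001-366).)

Day-of-year for 2075-07-30: days since 2075-01-01 inclusive = 211, zero-padded to 211.

211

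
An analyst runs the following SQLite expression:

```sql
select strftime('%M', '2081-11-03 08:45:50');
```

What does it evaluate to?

45

`%M` extracts the 2-digit minute: 45.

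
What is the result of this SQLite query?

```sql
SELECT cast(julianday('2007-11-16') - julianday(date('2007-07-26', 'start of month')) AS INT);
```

138

`start of month` rewinds 2007-07-26 to 2007-07-01.
30 days remain in July 2007 after the 1st (31 − 1).
August 2007: 31 days.
September 2007: 30 days.
October 2007: 31 days.
Then 16 days into November 2007.
Total: 30 + 31 + 30 + 31 + 16 = 138.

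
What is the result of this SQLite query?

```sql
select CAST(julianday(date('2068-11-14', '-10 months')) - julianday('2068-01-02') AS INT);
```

Adding -10 months to 2068-11-14 gives 2068-01-14.
Both dates are in January 2068: 14 − 2 = 12.

12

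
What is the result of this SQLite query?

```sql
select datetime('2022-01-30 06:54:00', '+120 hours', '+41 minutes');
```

2022-02-04 07:35:00

+120 hours from 2022-01-30 06:54:00 is 2022-02-04 06:54:00 (crosses midnight).
+41 minutes from 2022-02-04 06:54:00 is 2022-02-04 07:35:00.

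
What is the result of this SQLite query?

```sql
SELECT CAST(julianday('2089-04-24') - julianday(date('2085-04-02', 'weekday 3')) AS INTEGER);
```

1481

`weekday 3` advances to the next Wednesday; 2085-04-02 is a Monday, so it moves forward to 2085-04-04.
26 days remain in April 2085 after the 4th (30 − 4).
Full months from May 2085 through March 2089 contribute their day counts.
Then 24 days into April 2089.
Total: 26 + 31 + 30 + 31 + 31 + 30 + 31 + 30 + 31 + 31 + 28 + 31 + 30 + 31 + 30 + 31 + 31 + 30 + 31 + 30 + 31 + 31 + 28 + 31 + 30 + 31 + 30 + 31 + 31 + 30 + 31 + 30 + 31 + 31 + 29 + 31 + 30 + 31 + 30 + 31 + 31 + 30 + 31 + 30 + 31 + 31 + 28 + 31 + 24 = 1481.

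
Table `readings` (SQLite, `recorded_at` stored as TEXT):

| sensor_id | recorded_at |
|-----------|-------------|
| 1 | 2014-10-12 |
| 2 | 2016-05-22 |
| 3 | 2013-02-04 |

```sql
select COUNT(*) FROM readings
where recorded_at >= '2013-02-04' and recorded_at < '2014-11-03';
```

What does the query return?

Rows in [2013-02-04, 2014-11-03): 2014-10-12, 2013-02-04 → 2 rows.

2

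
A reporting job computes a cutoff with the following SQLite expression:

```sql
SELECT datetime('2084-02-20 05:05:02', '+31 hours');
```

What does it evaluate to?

+31 hours from 2084-02-20 05:05:02 is 2084-02-21 12:05:02 (crosses midnight).

2084-02-21 12:05:02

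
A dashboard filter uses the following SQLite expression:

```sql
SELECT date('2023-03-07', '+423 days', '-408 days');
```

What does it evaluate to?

2023-03-22

Applying '+423 days' to 2023-03-07: counting 423 days forward gives 2024-05-03.
Applying '-408 days' to 2024-05-03: counting 408 days back gives 2023-03-22.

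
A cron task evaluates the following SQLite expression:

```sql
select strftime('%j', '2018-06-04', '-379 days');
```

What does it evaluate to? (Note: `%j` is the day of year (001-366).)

141

First apply '-379 days': 2018-06-04 → 2017-05-21.
Day-of-year for 2017-05-21: days since 2017-01-01 inclusive = 141, zero-padded to 141.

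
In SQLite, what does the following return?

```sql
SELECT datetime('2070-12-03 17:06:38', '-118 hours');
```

-118 hours from 2070-12-03 17:06:38 is 2070-11-28 19:06:38 (crosses midnight).

2070-11-28 19:06:38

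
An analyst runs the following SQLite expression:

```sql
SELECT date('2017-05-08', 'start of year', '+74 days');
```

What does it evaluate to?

`start of year` rewinds 2017-05-08 to 2017-01-01.
Applying '+74 days' to 2017-01-01: counting 74 days forward gives 2017-03-16.

2017-03-16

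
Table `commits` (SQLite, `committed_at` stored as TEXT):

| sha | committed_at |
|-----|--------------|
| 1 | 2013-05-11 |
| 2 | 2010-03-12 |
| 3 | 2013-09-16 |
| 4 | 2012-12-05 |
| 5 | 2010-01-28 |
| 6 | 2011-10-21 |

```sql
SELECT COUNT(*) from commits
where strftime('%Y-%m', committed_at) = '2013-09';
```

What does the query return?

1

Rows with year-month 2013-09: 2013-09-16 → 1.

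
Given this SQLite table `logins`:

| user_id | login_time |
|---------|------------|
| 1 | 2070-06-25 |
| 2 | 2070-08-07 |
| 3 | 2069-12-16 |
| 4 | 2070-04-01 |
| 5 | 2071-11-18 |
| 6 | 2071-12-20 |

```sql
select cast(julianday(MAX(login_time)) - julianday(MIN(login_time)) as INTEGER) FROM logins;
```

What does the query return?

MIN = 2069-12-16, MAX = 2071-12-20.
15 days remain in December 2069 after the 16th (31 − 16).
Full months from January 2070 through November 2071 contribute their day counts.
Then 20 days into December 2071.
Total: 15 + 31 + 28 + 31 + 30 + 31 + 30 + 31 + 31 + 30 + 31 + 30 + 31 + 31 + 28 + 31 + 30 + 31 + 30 + 31 + 31 + 30 + 31 + 30 + 20 = 734.

734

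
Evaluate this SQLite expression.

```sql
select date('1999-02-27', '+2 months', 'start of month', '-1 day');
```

Adding +2 months to 1999-02-27 gives 1999-04-27.
`start of month` rewinds 1999-04-27 to 1999-04-01.
Going back 1 day from 1999-04-01 reaches 1999-03-31 (last day of March, 31 days).

1999-03-31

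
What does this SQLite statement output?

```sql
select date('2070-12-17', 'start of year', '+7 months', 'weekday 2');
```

2070-08-05

`start of year` rewinds 2070-12-17 to 2070-01-01.
Adding +7 months to 2070-01-01 gives 2070-08-01.
`weekday 2` advances to the next Tuesday; 2070-08-01 is a Friday, so it moves forward to 2070-08-05.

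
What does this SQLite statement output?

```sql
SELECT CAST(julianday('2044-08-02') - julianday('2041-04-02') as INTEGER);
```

28 days remain in April 2041 after the 2nd (30 − 2).
Full months from May 2041 through July 2044 contribute their day counts.
Then 2 days into August 2044.
Total: 28 + 31 + 30 + 31 + 31 + 30 + 31 + 30 + 31 + 31 + 28 + 31 + 30 + 31 + 30 + 31 + 31 + 30 + 31 + 30 + 31 + 31 + 28 + 31 + 30 + 31 + 30 + 31 + 31 + 30 + 31 + 30 + 31 + 31 + 29 + 31 + 30 + 31 + 30 + 31 + 2 = 1218.

1218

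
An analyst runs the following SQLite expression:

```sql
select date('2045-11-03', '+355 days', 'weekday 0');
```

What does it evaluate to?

Applying '+355 days' to 2045-11-03: counting 355 days forward gives 2046-10-24.
`weekday 0` advances to the next Sunday; 2046-10-24 is a Wednesday, so it moves forward to 2046-10-28.

2046-10-28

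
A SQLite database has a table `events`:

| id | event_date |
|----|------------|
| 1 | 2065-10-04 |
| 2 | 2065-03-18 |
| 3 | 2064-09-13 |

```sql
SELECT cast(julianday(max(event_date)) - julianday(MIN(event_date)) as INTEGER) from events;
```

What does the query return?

386

MIN = 2064-09-13, MAX = 2065-10-04.
17 days remain in September 2064 after the 13th (30 − 13).
Full months from October 2064 through September 2065 contribute their day counts.
Then 4 days into October 2065.
Total: 17 + 31 + 30 + 31 + 31 + 28 + 31 + 30 + 31 + 30 + 31 + 31 + 30 + 4 = 386.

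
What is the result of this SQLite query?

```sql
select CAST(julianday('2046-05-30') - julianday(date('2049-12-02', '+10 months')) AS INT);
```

-1586

Adding +10 months to 2049-12-02 gives 2050-10-02.
1 day remains in May 2046 after the 30th (31 − 30).
Full months from June 2046 through September 2050 contribute their day counts.
Then 2 days into October 2050.
Total: 1 + 30 + 31 + 31 + 30 + 31 + 30 + 31 + 31 + 28 + 31 + 30 + 31 + 30 + 31 + 31 + 30 + 31 + 30 + 31 + 31 + 29 + 31 + 30 + 31 + 30 + 31 + 31 + 30 + 31 + 30 + 31 + 31 + 28 + 31 + 30 + 31 + 30 + 31 + 31 + 30 + 31 + 30 + 31 + 31 + 28 + 31 + 30 + 31 + 30 + 31 + 31 + 30 + 2 = 1586.
The subtraction is earlier − later, so the result is −1586 → -1586.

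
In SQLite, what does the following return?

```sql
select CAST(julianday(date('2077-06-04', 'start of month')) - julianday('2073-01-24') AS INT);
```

1589

`start of month` rewinds 2077-06-04 to 2077-06-01.
7 days remain in January 2073 after the 24th (31 − 24).
Full months from February 2073 through May 2077 contribute their day counts.
Then 1 day into June 2077.
Total: 7 + 28 + 31 + 30 + 31 + 30 + 31 + 31 + 30 + 31 + 30 + 31 + 31 + 28 + 31 + 30 + 31 + 30 + 31 + 31 + 30 + 31 + 30 + 31 + 31 + 28 + 31 + 30 + 31 + 30 + 31 + 31 + 30 + 31 + 30 + 31 + 31 + 29 + 31 + 30 + 31 + 30 + 31 + 31 + 30 + 31 + 30 + 31 + 31 + 28 + 31 + 30 + 31 + 1 = 1589.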